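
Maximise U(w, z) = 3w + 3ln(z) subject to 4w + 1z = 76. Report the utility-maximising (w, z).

w* = 18, z* = 4

MU_w = 3, MU_z = 3/z.
MRS = 3 ÷ (3/z).
Tangency: set MRS = p_w/p_z = 4/1 = 4.
MRS depends only on z: z = 4 ⇒ z* = 4.
From the budget, 4·w = 76 − 1·4 = 72, so w* = 18.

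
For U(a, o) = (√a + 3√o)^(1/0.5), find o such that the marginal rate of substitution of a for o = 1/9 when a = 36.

For CES with ρ = 0.5, MRS = (1/3)·√(o/a).
Setting (1/3)·√(o/36) = 1/9 gives √(o/36) = 1/3, so o/36 = 1/9 and o = 4.

o = 4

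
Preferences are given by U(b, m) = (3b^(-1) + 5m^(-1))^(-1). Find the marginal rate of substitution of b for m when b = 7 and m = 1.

For CES with ρ = -1, MRS = (3/5)·(m/b)^2.
At (7, 1): MRS = 3/245.
So at (7, 1) the consumer would give up 3/245 units of m for one more unit of b.

MRS = 3/245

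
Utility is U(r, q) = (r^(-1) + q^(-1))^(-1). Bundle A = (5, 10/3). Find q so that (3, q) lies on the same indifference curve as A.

q = 6

U depends on (r, q) only through S = r^(-1) + q^(-1), so equal utility means equal S. At (5, 10/3): S = 0.5.
With r = 3: 3^(-1) = 1/3, so q^(-1) = 0.5 − 1/3 = 1/6.
Hence q = 1/(1/6) = 6.
Check: U(3, 6) = 2.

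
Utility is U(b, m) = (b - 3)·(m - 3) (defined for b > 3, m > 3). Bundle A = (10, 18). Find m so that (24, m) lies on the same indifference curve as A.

m = 8

U(10, 18) = 105.
Set U(24, m) = 105 and solve.
With b = 24: (24 − 3) = 21, so (m − 3) = 105/21 = 5.
So m = 3 + 5 = 8.
Check: U(24, 8) = 105.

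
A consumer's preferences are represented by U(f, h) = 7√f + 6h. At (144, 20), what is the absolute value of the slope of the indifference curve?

MRS = 7/144

MU_f = 7/(2√f), MU_h = 6.
MRS = 7/(2√f) ÷ 6.
At (144, 20): MRS = 7/144.
The indifference curve has slope −7/144 at this bundle.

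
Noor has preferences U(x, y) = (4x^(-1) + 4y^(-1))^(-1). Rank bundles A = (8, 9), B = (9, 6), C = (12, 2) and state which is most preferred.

Evaluate utility at each bundle:
U(A) = 1.059.
U(B) = 0.900.
U(C) = 0.429.
Highest utility is A, so A ≻ B ≻ C.

Bundle A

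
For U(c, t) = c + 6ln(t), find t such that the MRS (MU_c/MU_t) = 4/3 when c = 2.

t = 8

MU_c = 1, MU_t = 6/t.
MRS = 1 ÷ (6/t).
MRS depends only on t: (1/6)·t = 4/3 ⇒ t = (4/3)/(1/6) = 8.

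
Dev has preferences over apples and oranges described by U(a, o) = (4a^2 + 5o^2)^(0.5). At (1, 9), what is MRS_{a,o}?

For CES with ρ = 2, MRS = (4/5)·(o/a)^(-1).
At (1, 9): MRS = 4/45.
So at (1, 9) the consumer would give up 4/45 units of o for one more unit of a.

MRS = 4/45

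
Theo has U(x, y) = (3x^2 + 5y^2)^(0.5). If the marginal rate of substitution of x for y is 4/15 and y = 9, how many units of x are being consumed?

For CES with ρ = 2, MRS = (3/5)·(y/x)^(-1).
Setting (3/5)·(9/x)^(-1) = 4/15 gives (9/x)^(-1) = 4/9, so 9/x = 2.25 and x = 4.

x = 4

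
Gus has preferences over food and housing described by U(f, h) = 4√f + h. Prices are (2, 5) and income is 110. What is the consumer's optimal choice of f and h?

f* = 25, h* = 12

MU_f = 4/(2√f), MU_h = 1.
MRS = 4/(2√f) ÷ 1.
Tangency: set MRS = p_f/p_h = 2/5 = 0.4.
MRS depends only on f: 2/√f = 0.4 ⇒ √f = 2/0.4 = 5 ⇒ f* = 25.
From the budget, 5·h = 110 − 2·25 = 60, so h* = 12.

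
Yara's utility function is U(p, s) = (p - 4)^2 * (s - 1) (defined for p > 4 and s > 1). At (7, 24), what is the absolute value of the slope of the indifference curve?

MRS = 46/3

MU_p = 2·(p−4)·(s−1), MU_s = (p−4)^2.
MRS = (2/1)·(s−1)/(p−4).
At (7, 24): MRS = 46/3.
So at (7, 24) the consumer would give up 46/3 units of s for one more unit of p.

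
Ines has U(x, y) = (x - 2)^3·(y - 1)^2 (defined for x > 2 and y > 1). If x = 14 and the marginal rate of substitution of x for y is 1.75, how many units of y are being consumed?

MU_x = 3·(x−2)^2·(y−1)^2, MU_y = 2·(x−2)^3·(y−1).
MRS = (3/2)·(y−1)/(x−2).
Substitute x = 14: MRS = (y − 1)/8. Setting this equal to 1.75 gives y − 1 = 1.75·8 = 14, so y = 15.

y = 15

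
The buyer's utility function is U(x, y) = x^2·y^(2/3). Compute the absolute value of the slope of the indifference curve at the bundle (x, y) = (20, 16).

MRS = 2.4

MU_x = 2·x·y^(2/3) and MU_y = 2/3·x^2·y^(-1/3).
MRS = MU_x/MU_y = (3)·y/x.
At (20, 16): MRS = 2.4.
That is, one extra unit of x is worth 2.4 units of y at the margin.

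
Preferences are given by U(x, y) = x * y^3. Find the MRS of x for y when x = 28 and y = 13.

MU_x = y^3 and MU_y = 3·x·y^2.
MRS = MU_x/MU_y = (1/3)·y/x.
At (28, 13): MRS = 13/84.
That is, one extra unit of x is worth 13/84 units of y at the margin.

MRS = 13/84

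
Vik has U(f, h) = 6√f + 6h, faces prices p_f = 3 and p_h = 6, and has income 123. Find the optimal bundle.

MU_f = 6/(2√f), MU_h = 6.
MRS = 6/(2√f) ÷ 6.
Tangency: set MRS = p_f/p_h = 3/6 = 0.5.
MRS depends only on f: 0.5/√f = 0.5 ⇒ √f = 0.5/0.5 = 1 ⇒ f* = 1.
From the budget, 6·h = 123 − 3·1 = 120, so h* = 20.

f* = 1, h* = 20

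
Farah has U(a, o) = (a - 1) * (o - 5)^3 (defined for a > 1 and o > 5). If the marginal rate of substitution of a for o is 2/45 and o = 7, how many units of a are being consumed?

MU_a = (o−5)^3, MU_o = 3·(a−1)·(o−5)^2.
MRS = (1/3)·(o−5)/(a−1).
Substitute o = 7: MRS = (2/3)/(a − 1). Setting this equal to 2/45 gives a − 1 = (2/3)/(2/45) = 15, so a = 16.

a = 16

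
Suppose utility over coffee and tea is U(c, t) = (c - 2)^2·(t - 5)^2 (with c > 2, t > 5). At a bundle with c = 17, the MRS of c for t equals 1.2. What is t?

MU_c = 2·(c−2)·(t−5)^2, MU_t = 2·(c−2)^2·(t−5).
MRS = (t−5)/(c−2).
Substitute c = 17: MRS = (t − 5)/15. Setting this equal to 1.2 gives t − 5 = 1.2·15 = 18, so t = 23.

t = 23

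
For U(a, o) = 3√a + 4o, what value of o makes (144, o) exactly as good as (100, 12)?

o = 10.5

U(100, 12) = 78.
Set U(144, o) = 78 and solve.
With a = 144: √144 = 12, so 4o = 78 − 3·12 = 42 and o = 10.5.
Check: U(144, 10.5) = 78.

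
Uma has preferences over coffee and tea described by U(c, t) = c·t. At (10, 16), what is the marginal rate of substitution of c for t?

MRS = 1.6

MU_c = t and MU_t = c.
MRS = MU_c/MU_t = t/c.
At (10, 16): MRS = 1.6.
That is, one extra unit of c is worth 1.6 units of t at the margin.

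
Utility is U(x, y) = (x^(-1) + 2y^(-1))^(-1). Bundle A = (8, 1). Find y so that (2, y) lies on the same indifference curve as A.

U depends on (x, y) only through S = x^(-1) + 2y^(-1), so equal utility means equal S. At (8, 1): S = 2.125.
With x = 2: 2^(-1) = 0.5, so 2y^(-1) = 2.125 − 0.5 = 1.625, i.e. y^(-1) = 13/16.
Hence y = 1/(13/16) = 16/13.
Check: U(2, 16/13) = 0.4706.

y = 16/13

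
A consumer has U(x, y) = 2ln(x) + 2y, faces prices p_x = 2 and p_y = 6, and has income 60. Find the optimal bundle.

x* = 3, y* = 9

MU_x = 2/x, MU_y = 2.
MRS = 2/x ÷ 2.
Tangency: set MRS = p_x/p_y = 2/6 = 1/3.
MRS depends only on x: 1/x = 1/3 ⇒ x* = 1/(1/3) = 3.
From the budget, 6·y = 60 − 2·3 = 54, so y* = 9.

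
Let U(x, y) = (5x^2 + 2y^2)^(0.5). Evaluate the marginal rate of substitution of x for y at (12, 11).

For CES with ρ = 2, MRS = (5/2)·(y/x)^(-1).
At (12, 11): MRS = 30/11.
The indifference curve has slope −30/11 at this bundle.

MRS = 30/11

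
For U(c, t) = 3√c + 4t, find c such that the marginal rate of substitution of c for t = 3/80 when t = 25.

c = 100

MU_c = 3/(2√c), MU_t = 4.
MRS = 3/(2√c) ÷ 4.
MRS depends only on c: 0.375/√c = 3/80 ⇒ √c = 0.375/(3/80) = 10 ⇒ c = 100.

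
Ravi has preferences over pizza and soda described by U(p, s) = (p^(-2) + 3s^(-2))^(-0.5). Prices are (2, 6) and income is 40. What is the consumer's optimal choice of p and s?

p* = 5, s* = 5

For CES with ρ = -2, MRS = (1/3)·(s/p)^3.
Tangency: set MRS = p_p/p_s = 2/6 = 1/3.
So (s/p)^3 = 1; taking the cube root, s/p = 1, i.e. s = p.
Substitute into the budget 2·p + 6·s = 40: 8·p = 40, so p* = 5 and s* = 5.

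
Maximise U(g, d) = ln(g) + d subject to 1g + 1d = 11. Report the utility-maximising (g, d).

MU_g = 1/g, MU_d = 1.
MRS = 1/g ÷ 1.
Tangency: set MRS = p_g/p_d = 1/1 = 1.
MRS depends only on g: 1/g = 1 ⇒ g* = 1/1 = 1.
From the budget, 1·d = 11 − 1·1 = 10, so d* = 10.

g* = 1, d* = 10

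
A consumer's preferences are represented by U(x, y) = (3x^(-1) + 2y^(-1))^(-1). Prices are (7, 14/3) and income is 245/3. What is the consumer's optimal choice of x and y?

x* = 7, y* = 7

For CES with ρ = -1, MRS = (3/2)·(y/x)^2.
Tangency: set MRS = p_x/p_y = 7/(14/3) = 1.5.
So (y/x)^2 = 1; taking the square root, y/x = 1, i.e. y = x.
Substitute into the budget 7·x + (14/3)·y = 245/3: (35/3)·x = 245/3, so x* = 7 and y* = 7.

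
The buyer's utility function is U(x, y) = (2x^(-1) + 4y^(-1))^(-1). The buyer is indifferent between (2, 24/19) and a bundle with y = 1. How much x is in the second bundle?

x = 12

U depends on (x, y) only through S = 2x^(-1) + 4y^(-1), so equal utility means equal S. At (2, 24/19): S = 25/6.
With y = 1: 4·1^(-1) = 4, so 2x^(-1) = 25/6 − 4 = 1/6, i.e. x^(-1) = 1/12.
Hence x = 1/(1/12) = 12.
Check: U(12, 1) = 0.24.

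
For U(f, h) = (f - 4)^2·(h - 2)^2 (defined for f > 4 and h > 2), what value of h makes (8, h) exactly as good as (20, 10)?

U(20, 10) = 16384.
Set U(8, h) = 16384 and solve.
With f = 8: (8 − 4)^2 = 16, so (h − 2)^2 = 16384/16 = 1024.
Taking the square root (with h > 2): h − 2 = 32, so h = 34.
Check: U(8, 34) = 16384.

h = 34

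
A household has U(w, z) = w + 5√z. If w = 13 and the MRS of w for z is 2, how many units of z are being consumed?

z = 25

MU_w = 1, MU_z = 5/(2√z).
MRS = 1 ÷ (5/(2√z)).
MRS depends only on z: 0.4·√z = 2 ⇒ √z = 2/0.4 = 5 ⇒ z = 25.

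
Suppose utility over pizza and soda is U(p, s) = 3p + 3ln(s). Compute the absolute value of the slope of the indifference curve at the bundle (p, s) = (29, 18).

MRS = 18

MU_p = 3, MU_s = 3/s.
MRS = 3 ÷ (3/s).
At (29, 18): MRS = 18.
The indifference curve has slope −18 at this bundle.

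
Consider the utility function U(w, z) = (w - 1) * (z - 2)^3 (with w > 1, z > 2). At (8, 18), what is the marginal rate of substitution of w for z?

MU_w = (z−2)^3, MU_z = 3·(w−1)·(z−2)^2.
MRS = (1/3)·(z−2)/(w−1).
At (8, 18): MRS = 16/21.
That is, one extra unit of w is worth 16/21 units of z at the margin.

MRS = 16/21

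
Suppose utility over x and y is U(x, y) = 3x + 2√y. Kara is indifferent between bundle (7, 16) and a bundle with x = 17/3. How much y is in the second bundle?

y = 36

U(7, 16) = 29.
Set U(17/3, y) = 29 and solve.
With x = 17/3: 2√y = 29 − 3·17/3 = 12, so √y = 6 and y = 36.
Check: U(17/3, 36) = 29.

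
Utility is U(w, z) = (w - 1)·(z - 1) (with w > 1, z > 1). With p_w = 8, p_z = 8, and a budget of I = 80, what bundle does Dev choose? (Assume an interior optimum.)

w* = 5, z* = 5

MU_w = (z−1), MU_z = (w−1).
MRS = (z−1)/(w−1).
Tangency: set MRS = p_w/p_z = 8/8 = 1.
So (z − 1)/(w − 1) = 1, i.e. (z − 1) = (w − 1).
Rewrite the budget in excess-of-subsistence terms: 8·(w − 1) + 8·(z − 1) = 80 − 8·1 − 8·1 = 64.
Substituting, 16·(w − 1) = 64, so w − 1 = 4 and w* = 5.
Then z − 1 = 4, so z* = 5.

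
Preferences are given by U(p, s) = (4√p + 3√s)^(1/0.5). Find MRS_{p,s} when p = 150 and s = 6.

For CES with ρ = 0.5, MRS = (4/3)·√(s/p).
At (150, 6): MRS = 4/15.
That is, one extra unit of p is worth 4/15 units of s at the margin.

MRS = 4/15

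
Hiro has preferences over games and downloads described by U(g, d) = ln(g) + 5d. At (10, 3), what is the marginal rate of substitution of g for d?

MRS = 1/50

MU_g = 1/g, MU_d = 5.
MRS = 1/g ÷ 5.
At (10, 3): MRS = 1/50.
The indifference curve has slope −1/50 at this bundle.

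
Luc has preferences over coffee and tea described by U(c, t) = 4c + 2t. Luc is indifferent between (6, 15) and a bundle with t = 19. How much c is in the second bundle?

U(6, 15) = 54.
Set U(c, 19) = 54 and solve.
4c + 2·19 = 54 ⇒ 4c = 16 ⇒ c = 4.
Check: U(4, 19) = 54.

c = 4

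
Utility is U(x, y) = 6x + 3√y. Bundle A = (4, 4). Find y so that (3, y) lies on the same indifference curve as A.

y = 16

U(4, 4) = 30.
Set U(3, y) = 30 and solve.
With x = 3: 3√y = 30 − 6·3 = 12, so √y = 4 and y = 16.
Check: U(3, 16) = 30.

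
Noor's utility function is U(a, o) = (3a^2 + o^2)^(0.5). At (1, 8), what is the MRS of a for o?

MRS = 0.375

For CES with ρ = 2, MRS = (3/1)·(o/a)^(-1).
At (1, 8): MRS = 0.375.
So at (1, 8) the consumer would give up 0.375 units of o for one more unit of a.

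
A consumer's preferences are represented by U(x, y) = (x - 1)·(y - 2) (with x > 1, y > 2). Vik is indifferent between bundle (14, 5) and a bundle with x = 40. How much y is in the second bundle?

y = 3

U(14, 5) = 39.
Set U(40, y) = 39 and solve.
With x = 40: (40 − 1) = 39, so (y − 2) = 39/39 = 1.
So y = 2 + 1 = 3.
Check: U(40, 3) = 39.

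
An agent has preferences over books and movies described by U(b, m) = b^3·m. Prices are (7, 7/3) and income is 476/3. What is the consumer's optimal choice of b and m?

b* = 17, m* = 17

MU_b = 3·b^2·m and MU_m = b^3.
MRS = MU_b/MU_m = (3/1)·m/b.
Tangency: set MRS = p_b/p_m = 7/(7/3) = 3.
So (3/1)·m/b = 3, i.e. m = b.
Substitute into the budget 7·b + (7/3)·m = 476/3: (28/3)·b = 476/3, so b* = 17.
Then m* = 17.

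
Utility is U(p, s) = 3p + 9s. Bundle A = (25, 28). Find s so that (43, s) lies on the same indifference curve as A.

s = 22

U(25, 28) = 327.
Set U(43, s) = 327 and solve.
3·43 + 9s = 327 ⇒ 9s = 198 ⇒ s = 22.
Check: U(43, 22) = 327.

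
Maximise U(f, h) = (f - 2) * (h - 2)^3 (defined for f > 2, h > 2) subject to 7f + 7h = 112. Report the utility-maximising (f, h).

MU_f = (h−2)^3, MU_h = 3·(f−2)·(h−2)^2.
MRS = (1/3)·(h−2)/(f−2).
Tangency: set MRS = p_f/p_h = 7/7 = 1.
So (1/3)·(h − 2)/(f − 2) = 1, i.e. (h − 2) = 3·(f − 2).
Rewrite the budget in excess-of-subsistence terms: 7·(f − 2) + 7·(h − 2) = 112 − 7·2 − 7·2 = 84.
Substituting, 28·(f − 2) = 84, so f − 2 = 3 and f* = 5.
Then h − 2 = 3·3 = 9, so h* = 11.

f* = 5, h* = 11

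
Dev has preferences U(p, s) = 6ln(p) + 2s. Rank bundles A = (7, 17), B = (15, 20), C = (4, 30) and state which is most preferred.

Bundle C

Evaluate utility at each bundle:
U(A) = 45.675.
U(B) = 56.248.
U(C) = 68.318.
Highest utility is C, so C ≻ B ≻ A.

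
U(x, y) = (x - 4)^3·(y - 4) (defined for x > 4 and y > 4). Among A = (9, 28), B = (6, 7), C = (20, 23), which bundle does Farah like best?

Evaluate utility at each bundle:
U(A) = 3000.
U(B) = 24.
U(C) = 77824.
Highest utility is C, so C ≻ A ≻ B.

Bundle C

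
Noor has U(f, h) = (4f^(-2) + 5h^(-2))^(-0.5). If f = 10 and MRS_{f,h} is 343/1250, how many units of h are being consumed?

For CES with ρ = -2, MRS = (4/5)·(h/f)^3.
Setting (4/5)·(h/10)^3 = 343/1250 gives (h/10)^3 = 343/1000, so h/10 = 0.7 and h = 7.

h = 7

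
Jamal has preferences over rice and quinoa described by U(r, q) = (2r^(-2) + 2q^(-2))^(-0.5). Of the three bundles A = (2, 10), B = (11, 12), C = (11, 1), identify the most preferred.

Bundle B

Evaluate utility at each bundle:
U(A) = 1.387.
U(B) = 5.734.
U(C) = 0.704.
Highest utility is B, so B ≻ A ≻ C.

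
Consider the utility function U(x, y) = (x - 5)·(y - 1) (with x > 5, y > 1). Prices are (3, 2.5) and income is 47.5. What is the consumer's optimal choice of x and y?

MU_x = (y−1), MU_y = (x−5).
MRS = (y−1)/(x−5).
Tangency: set MRS = p_x/p_y = 3/2.5 = 1.2.
So (y − 1)/(x − 5) = 1.2, i.e. (y − 1) = 1.2·(x − 5).
Rewrite the budget in excess-of-subsistence terms: 3·(x − 5) + 2.5·(y − 1) = 47.5 − 3·5 − 2.5·1 = 30.
Substituting, 6·(x − 5) = 30, so x − 5 = 5 and x* = 10.
Then y − 1 = 1.2·5 = 6, so y* = 7.

x* = 10, y* = 7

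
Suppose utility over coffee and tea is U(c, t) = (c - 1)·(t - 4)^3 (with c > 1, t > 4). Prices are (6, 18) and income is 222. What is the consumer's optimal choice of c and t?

c* = 7, t* = 10

MU_c = (t−4)^3, MU_t = 3·(c−1)·(t−4)^2.
MRS = (1/3)·(t−4)/(c−1).
Tangency: set MRS = p_c/p_t = 6/18 = 1/3.
So (1/3)·(t − 4)/(c − 1) = 1/3, i.e. (t − 4) = (c − 1).
Rewrite the budget in excess-of-subsistence terms: 6·(c − 1) + 18·(t − 4) = 222 − 6·1 − 18·4 = 144.
Substituting, 24·(c − 1) = 144, so c − 1 = 6 and c* = 7.
Then t − 4 = 6, so t* = 10.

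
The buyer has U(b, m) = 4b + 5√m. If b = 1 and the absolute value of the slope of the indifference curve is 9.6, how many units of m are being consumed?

MU_b = 4, MU_m = 5/(2√m).
MRS = 4 ÷ (5/(2√m)).
MRS depends only on m: 1.6·√m = 9.6 ⇒ √m = 9.6/1.6 = 6 ⇒ m = 36.

m = 36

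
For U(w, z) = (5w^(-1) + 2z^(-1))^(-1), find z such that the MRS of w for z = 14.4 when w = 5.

For CES with ρ = -1, MRS = (5/2)·(z/w)^2.
Setting (5/2)·(z/5)^2 = 14.4 gives (z/5)^2 = 144/25, so z/5 = 2.4 and z = 12.

z = 12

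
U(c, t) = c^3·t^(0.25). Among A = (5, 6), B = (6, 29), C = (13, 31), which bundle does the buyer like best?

Bundle C

Evaluate utility at each bundle:
U(A) = 195.636.
U(B) = 501.249.
U(C) = 5184.066.
Highest utility is C, so C ≻ B ≻ A.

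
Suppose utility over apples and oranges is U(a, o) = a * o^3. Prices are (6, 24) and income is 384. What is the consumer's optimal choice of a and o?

MU_a = o^3 and MU_o = 3·a·o^2.
MRS = MU_a/MU_o = (1/3)·o/a.
Tangency: set MRS = p_a/p_o = 6/24 = 0.25.
So (1/3)·o/a = 0.25, i.e. o = 0.75·a.
Substitute into the budget 6·a + 24·o = 384: 24·a = 384, so a* = 16.
Then o* = 0.75·16 = 12.

a* = 16, o* = 12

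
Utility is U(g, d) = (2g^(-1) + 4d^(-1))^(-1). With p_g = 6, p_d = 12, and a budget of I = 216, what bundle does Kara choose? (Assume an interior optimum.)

For CES with ρ = -1, MRS = (2/4)·(d/g)^2.
Tangency: set MRS = p_g/p_d = 6/12 = 0.5.
So (d/g)^2 = 1; taking the square root, d/g = 1, i.e. d = g.
Substitute into the budget 6·g + 12·d = 216: 18·g = 216, so g* = 12 and d* = 12.

g* = 12, d* = 12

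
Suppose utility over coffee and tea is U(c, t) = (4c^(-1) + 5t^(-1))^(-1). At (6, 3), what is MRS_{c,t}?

For CES with ρ = -1, MRS = (4/5)·(t/c)^2.
At (6, 3): MRS = 0.2.
That is, one extra unit of c is worth 0.2 units of t at the margin.

MRS = 0.2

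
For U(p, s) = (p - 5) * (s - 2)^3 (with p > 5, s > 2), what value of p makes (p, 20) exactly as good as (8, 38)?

U(8, 38) = 139968.
Set U(p, 20) = 139968 and solve.
With s = 20: (20 − 2)^3 = 5832, so (p − 5) = 139968/5832 = 24.
So p = 5 + 24 = 29.
Check: U(29, 20) = 139968.

p = 29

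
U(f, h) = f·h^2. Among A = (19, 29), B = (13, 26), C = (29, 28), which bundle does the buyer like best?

Bundle C

Evaluate utility at each bundle:
U(A) = 15979.
U(B) = 8788.
U(C) = 22736.
Highest utility is C, so C ≻ A ≻ B.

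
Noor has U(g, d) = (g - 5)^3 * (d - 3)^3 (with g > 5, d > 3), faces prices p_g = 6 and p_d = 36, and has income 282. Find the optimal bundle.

MU_g = 3·(g−5)^2·(d−3)^3, MU_d = 3·(g−5)^3·(d−3)^2.
MRS = (d−3)/(g−5).
Tangency: set MRS = p_g/p_d = 6/36 = 1/6.
So (d − 3)/(g − 5) = 1/6, i.e. (d − 3) = (1/6)·(g − 5).
Rewrite the budget in excess-of-subsistence terms: 6·(g − 5) + 36·(d − 3) = 282 − 6·5 − 36·3 = 144.
Substituting, 12·(g − 5) = 144, so g − 5 = 12 and g* = 17.
Then d − 3 = (1/6)·12 = 2, so d* = 5.

g* = 17, d* = 5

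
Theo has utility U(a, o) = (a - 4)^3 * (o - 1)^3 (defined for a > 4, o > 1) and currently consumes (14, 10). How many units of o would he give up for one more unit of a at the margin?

MRS = 0.9

MU_a = 3·(a−4)^2·(o−1)^3, MU_o = 3·(a−4)^3·(o−1)^2.
MRS = (o−1)/(a−4).
At (14, 10): MRS = 0.9.
The indifference curve has slope −0.9 at this bundle.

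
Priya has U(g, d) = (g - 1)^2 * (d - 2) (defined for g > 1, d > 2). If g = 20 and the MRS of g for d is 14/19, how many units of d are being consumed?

d = 9

MU_g = 2·(g−1)·(d−2), MU_d = (g−1)^2.
MRS = (2/1)·(d−2)/(g−1).
Substitute g = 20: MRS = (d − 2)/9.5. Setting this equal to 14/19 gives d − 2 = (14/19)·9.5 = 7, so d = 9.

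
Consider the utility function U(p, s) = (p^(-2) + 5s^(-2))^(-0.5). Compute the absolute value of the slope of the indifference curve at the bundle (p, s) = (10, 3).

For CES with ρ = -2, MRS = (1/5)·(s/p)^3.
At (10, 3): MRS = 27/5000.
That is, one extra unit of p is worth 27/5000 units of s at the margin.

MRS = 27/5000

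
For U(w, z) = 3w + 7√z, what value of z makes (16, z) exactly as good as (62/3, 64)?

z = 100

U(62/3, 64) = 118.
Set U(16, z) = 118 and solve.
With w = 16: 7√z = 118 − 3·16 = 70, so √z = 10 and z = 100.
Check: U(16, 100) = 118.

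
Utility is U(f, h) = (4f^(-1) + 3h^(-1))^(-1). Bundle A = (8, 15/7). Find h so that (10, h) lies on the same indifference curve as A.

U depends on (f, h) only through S = 4f^(-1) + 3h^(-1), so equal utility means equal S. At (8, 15/7): S = 1.9.
With f = 10: 4·10^(-1) = 0.4, so 3h^(-1) = 1.9 − 0.4 = 1.5, i.e. h^(-1) = 0.5.
Hence h = 1/0.5 = 2.
Check: U(10, 2) = 0.5263.

h = 2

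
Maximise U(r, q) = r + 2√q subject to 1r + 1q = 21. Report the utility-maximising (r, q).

r* = 20, q* = 1

MU_r = 1, MU_q = 2/(2√q).
MRS = 1 ÷ (2/(2√q)).
Tangency: set MRS = p_r/p_q = 1/1 = 1.
MRS depends only on q: √q = 1 ⇒ √q = 1 ⇒ q* = 1.
From the budget, 1·r = 21 − 1·1 = 20, so r* = 20.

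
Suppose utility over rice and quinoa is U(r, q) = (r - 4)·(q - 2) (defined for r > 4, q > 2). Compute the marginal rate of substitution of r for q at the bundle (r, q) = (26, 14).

MU_r = (q−2), MU_q = (r−4).
MRS = (q−2)/(r−4).
At (26, 14): MRS = 6/11.
The indifference curve has slope −6/11 at this bundle.

MRS = 6/11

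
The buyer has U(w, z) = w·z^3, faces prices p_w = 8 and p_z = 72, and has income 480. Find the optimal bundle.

w* = 15, z* = 5

MU_w = z^3 and MU_z = 3·w·z^2.
MRS = MU_w/MU_z = (1/3)·z/w.
Tangency: set MRS = p_w/p_z = 8/72 = 1/9.
So (1/3)·z/w = 1/9, i.e. z = (1/3)·w.
Substitute into the budget 8·w + 72·z = 480: 32·w = 480, so w* = 15.
Then z* = (1/3)·15 = 5.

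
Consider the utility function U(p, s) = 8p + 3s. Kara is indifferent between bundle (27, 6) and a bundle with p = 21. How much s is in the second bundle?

U(27, 6) = 234.
Set U(21, s) = 234 and solve.
8·21 + 3s = 234 ⇒ 3s = 66 ⇒ s = 22.
Check: U(21, 22) = 234.

s = 22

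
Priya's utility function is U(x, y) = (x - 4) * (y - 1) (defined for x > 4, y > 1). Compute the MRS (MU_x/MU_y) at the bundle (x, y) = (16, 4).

MRS = 0.25

MU_x = (y−1), MU_y = (x−4).
MRS = (y−1)/(x−4).
At (16, 4): MRS = 0.25.
That is, one extra unit of x is worth 0.25 units of y at the margin.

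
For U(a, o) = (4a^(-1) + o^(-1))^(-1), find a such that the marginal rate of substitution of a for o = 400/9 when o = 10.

For CES with ρ = -1, MRS = (4/1)·(o/a)^2.
Setting (4/1)·(10/a)^2 = 400/9 gives (10/a)^2 = 100/9, so 10/a = 10/3 and a = 3.

a = 3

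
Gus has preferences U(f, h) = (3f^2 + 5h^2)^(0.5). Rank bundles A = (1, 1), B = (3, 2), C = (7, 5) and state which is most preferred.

Bundle C

Evaluate utility at each bundle:
U(A) = 2.828.
U(B) = 6.856.
U(C) = 16.492.
Highest utility is C, so C ≻ B ≻ A.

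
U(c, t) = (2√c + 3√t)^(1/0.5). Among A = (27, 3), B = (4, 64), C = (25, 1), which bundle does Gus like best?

Bundle B

Evaluate utility at each bundle:
U(A) = 243.000.
U(B) = 784.000.
U(C) = 169.000.
Highest utility is B, so B ≻ A ≻ C.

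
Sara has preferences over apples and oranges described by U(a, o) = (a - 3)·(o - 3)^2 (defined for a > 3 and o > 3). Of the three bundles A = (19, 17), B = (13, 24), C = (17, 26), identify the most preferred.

Bundle C

Evaluate utility at each bundle:
U(A) = 3136.
U(B) = 4410.
U(C) = 7406.
Highest utility is C, so C ≻ B ≻ A.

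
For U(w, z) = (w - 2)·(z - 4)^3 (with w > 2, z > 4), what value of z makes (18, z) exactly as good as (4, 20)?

z = 12

U(4, 20) = 8192.
Set U(18, z) = 8192 and solve.
With w = 18: (18 − 2) = 16, so (z − 4)^3 = 8192/16 = 512.
Taking the cube root (with z > 4): z − 4 = 8, so z = 12.
Check: U(18, 12) = 8192.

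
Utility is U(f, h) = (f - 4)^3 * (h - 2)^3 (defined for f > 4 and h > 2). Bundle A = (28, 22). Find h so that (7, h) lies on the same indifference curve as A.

h = 162

U(28, 22) = 110592000.
Set U(7, h) = 110592000 and solve.
With f = 7: (7 − 4)^3 = 27, so (h − 2)^3 = 110592000/27 = 4096000.
Taking the cube root (with h > 2): h − 2 = 160, so h = 162.
Check: U(7, 162) = 110592000.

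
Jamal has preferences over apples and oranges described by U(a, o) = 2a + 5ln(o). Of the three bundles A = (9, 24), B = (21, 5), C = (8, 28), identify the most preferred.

Evaluate utility at each bundle:
U(A) = 33.890.
U(B) = 50.047.
U(C) = 32.661.
Highest utility is B, so B ≻ A ≻ C.

Bundle B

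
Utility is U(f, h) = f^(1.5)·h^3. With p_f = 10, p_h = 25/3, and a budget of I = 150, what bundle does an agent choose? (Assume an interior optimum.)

f* = 5, h* = 12

MU_f = 1.5·√f·h^3 and MU_h = 3·f^(1.5)·h^2.
MRS = MU_f/MU_h = (0.5)·h/f.
Tangency: set MRS = p_f/p_h = 10/(25/3) = 1.2.
So (0.5)·h/f = 1.2, i.e. h = 2.4·f.
Substitute into the budget 10·f + (25/3)·h = 150: 30·f = 150, so f* = 5.
Then h* = 2.4·5 = 12.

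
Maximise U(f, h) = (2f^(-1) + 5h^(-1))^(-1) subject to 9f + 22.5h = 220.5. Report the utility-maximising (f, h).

f* = 7, h* = 7

For CES with ρ = -1, MRS = (2/5)·(h/f)^2.
Tangency: set MRS = p_f/p_h = 9/22.5 = 0.4.
So (h/f)^2 = 1; taking the square root, h/f = 1, i.e. h = f.
Substitute into the budget 9·f + 22.5·h = 220.5: 31.5·f = 220.5, so f* = 7 and h* = 7.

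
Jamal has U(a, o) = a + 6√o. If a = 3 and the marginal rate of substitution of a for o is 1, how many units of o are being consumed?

MU_a = 1, MU_o = 6/(2√o).
MRS = 1 ÷ (6/(2√o)).
MRS depends only on o: (1/3)·√o = 1 ⇒ √o = 1/(1/3) = 3 ⇒ o = 9.

o = 9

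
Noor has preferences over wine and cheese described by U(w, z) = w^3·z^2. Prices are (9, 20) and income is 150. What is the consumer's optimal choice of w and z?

MU_w = 3·w^2·z^2 and MU_z = 2·w^3·z.
MRS = MU_w/MU_z = (3/2)·z/w.
Tangency: set MRS = p_w/p_z = 9/20 = 0.45.
So (3/2)·z/w = 0.45, i.e. z = 0.3·w.
Substitute into the budget 9·w + 20·z = 150: 15·w = 150, so w* = 10.
Then z* = 0.3·10 = 3.

w* = 10, z* = 3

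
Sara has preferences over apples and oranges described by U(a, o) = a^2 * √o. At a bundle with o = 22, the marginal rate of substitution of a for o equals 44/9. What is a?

a = 18

MU_a = 2·a·√o and MU_o = 0.5·a^2·o^(-0.5).
MRS = MU_a/MU_o = (4)·o/a.
Substitute o = 22: MRS = 88/a. Setting 88/a = 44/9 gives a = 88/(44/9) = 18.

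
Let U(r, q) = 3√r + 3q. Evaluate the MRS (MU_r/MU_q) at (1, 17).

MRS = 0.5

MU_r = 3/(2√r), MU_q = 3.
MRS = 3/(2√r) ÷ 3.
At (1, 17): MRS = 0.5.
That is, one extra unit of r is worth 0.5 units of q at the margin.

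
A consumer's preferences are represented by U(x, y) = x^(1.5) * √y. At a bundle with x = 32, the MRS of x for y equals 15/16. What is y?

y = 10

MU_x = 1.5·√x·√y and MU_y = 0.5·x^(1.5)·y^(-0.5).
MRS = MU_x/MU_y = (3)·y/x.
Substitute x = 32: MRS = y/(32/3). Setting y/(32/3) = 15/16 gives y = (15/16)·(32/3) = 10.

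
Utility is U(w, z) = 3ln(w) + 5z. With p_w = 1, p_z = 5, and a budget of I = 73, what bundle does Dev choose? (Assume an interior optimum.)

MU_w = 3/w, MU_z = 5.
MRS = 3/w ÷ 5.
Tangency: set MRS = p_w/p_z = 1/5 = 0.2.
MRS depends only on w: 0.6/w = 0.2 ⇒ w* = 0.6/0.2 = 3.
From the budget, 5·z = 73 − 1·3 = 70, so z* = 14.

w* = 3, z* = 14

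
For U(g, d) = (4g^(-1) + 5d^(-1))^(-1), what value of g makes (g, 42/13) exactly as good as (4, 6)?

g = 14

U depends on (g, d) only through S = 4g^(-1) + 5d^(-1), so equal utility means equal S. At (4, 6): S = 11/6.
With d = 42/13: 5·(42/13)^(-1) = 65/42, so 4g^(-1) = 11/6 − 65/42 = 2/7, i.e. g^(-1) = 1/14.
Hence g = 1/(1/14) = 14.
Check: U(14, 42/13) = 0.5455.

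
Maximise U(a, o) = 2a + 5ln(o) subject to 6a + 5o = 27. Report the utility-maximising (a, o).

MU_a = 2, MU_o = 5/o.
MRS = 2 ÷ (5/o).
Tangency: set MRS = p_a/p_o = 6/5 = 1.2.
MRS depends only on o: 0.4·o = 1.2 ⇒ o* = 1.2/0.4 = 3.
From the budget, 6·a = 27 − 5·3 = 12, so a* = 2.

a* = 2, o* = 3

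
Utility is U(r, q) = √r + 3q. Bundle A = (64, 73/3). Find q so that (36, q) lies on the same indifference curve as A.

q = 25

U(64, 73/3) = 81.
Set U(36, q) = 81 and solve.
With r = 36: √36 = 6, so 3q = 81 − 6 = 75 and q = 25.
Check: U(36, 25) = 81.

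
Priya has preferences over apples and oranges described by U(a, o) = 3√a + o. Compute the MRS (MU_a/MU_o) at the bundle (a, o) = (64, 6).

MRS = 3/16

MU_a = 3/(2√a), MU_o = 1.
MRS = 3/(2√a) ÷ 1.
At (64, 6): MRS = 3/16.
That is, one extra unit of a is worth 3/16 units of o at the margin.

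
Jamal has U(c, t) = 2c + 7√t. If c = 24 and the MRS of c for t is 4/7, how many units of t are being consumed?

t = 1

MU_c = 2, MU_t = 7/(2√t).
MRS = 2 ÷ (7/(2√t)).
MRS depends only on t: (4/7)·√t = 4/7 ⇒ √t = (4/7)/(4/7) = 1 ⇒ t = 1.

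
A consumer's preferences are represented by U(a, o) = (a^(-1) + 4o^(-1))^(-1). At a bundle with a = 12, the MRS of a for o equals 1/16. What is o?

For CES with ρ = -1, MRS = (1/4)·(o/a)^2.
Setting (1/4)·(o/12)^2 = 1/16 gives (o/12)^2 = 0.25, so o/12 = 0.5 and o = 6.

o = 6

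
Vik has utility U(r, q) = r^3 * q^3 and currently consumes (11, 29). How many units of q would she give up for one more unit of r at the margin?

MRS = 29/11

MU_r = 3·r^2·q^3 and MU_q = 3·r^3·q^2.
MRS = MU_r/MU_q = q/r.
At (11, 29): MRS = 29/11.
The indifference curve has slope −29/11 at this bundle.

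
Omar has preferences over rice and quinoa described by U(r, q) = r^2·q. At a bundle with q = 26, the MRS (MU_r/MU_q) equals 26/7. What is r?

r = 14

MU_r = 2·r·q and MU_q = r^2.
MRS = MU_r/MU_q = (2/1)·q/r.
Substitute q = 26: MRS = 52/r. Setting 52/r = 26/7 gives r = 52/(26/7) = 14.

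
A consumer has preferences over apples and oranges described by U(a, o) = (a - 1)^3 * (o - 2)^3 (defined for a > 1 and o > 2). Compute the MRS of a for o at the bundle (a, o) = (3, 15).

MU_a = 3·(a−1)^2·(o−2)^3, MU_o = 3·(a−1)^3·(o−2)^2.
MRS = (o−2)/(a−1).
At (3, 15): MRS = 6.5.
The indifference curve has slope −6.5 at this bundle.

MRS = 6.5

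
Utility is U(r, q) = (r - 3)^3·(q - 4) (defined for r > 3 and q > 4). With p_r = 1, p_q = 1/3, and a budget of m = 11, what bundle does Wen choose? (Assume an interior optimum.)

MU_r = 3·(r−3)^2·(q−4), MU_q = (r−3)^3.
MRS = (3/1)·(q−4)/(r−3).
Tangency: set MRS = p_r/p_q = 1/(1/3) = 3.
So (3/1)·(q − 4)/(r − 3) = 3, i.e. (q − 4) = (r − 3).
Rewrite the budget in excess-of-subsistence terms: 1·(r − 3) + (1/3)·(q − 4) = 11 − 1·3 − (1/3)·4 = 20/3.
Substituting, (4/3)·(r − 3) = 20/3, so r − 3 = 5 and r* = 8.
Then q − 4 = 5, so q* = 9.

r* = 8, q* = 9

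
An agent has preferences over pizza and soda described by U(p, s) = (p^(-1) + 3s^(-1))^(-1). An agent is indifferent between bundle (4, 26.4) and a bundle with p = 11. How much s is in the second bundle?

U depends on (p, s) only through S = p^(-1) + 3s^(-1), so equal utility means equal S. At (4, 26.4): S = 4/11.
With p = 11: 11^(-1) = 1/11, so 3s^(-1) = 4/11 − 1/11 = 3/11, i.e. s^(-1) = 1/11.
Hence s = 1/(1/11) = 11.
Check: U(11, 11) = 2.75.

s = 11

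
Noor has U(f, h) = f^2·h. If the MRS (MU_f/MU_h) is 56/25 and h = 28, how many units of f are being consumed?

f = 25

MU_f = 2·f·h and MU_h = f^2.
MRS = MU_f/MU_h = (2/1)·h/f.
Substitute h = 28: MRS = 56/f. Setting 56/f = 56/25 gives f = 56/(56/25) = 25.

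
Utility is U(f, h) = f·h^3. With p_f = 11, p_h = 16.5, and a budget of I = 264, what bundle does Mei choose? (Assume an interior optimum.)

MU_f = h^3 and MU_h = 3·f·h^2.
MRS = MU_f/MU_h = (1/3)·h/f.
Tangency: set MRS = p_f/p_h = 11/16.5 = 2/3.
So (1/3)·h/f = 2/3, i.e. h = 2·f.
Substitute into the budget 11·f + 16.5·h = 264: 44·f = 264, so f* = 6.
Then h* = 2·6 = 12.

f* = 6, h* = 12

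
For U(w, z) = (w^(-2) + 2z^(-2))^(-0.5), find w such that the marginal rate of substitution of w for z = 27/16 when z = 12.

w = 8

For CES with ρ = -2, MRS = (1/2)·(z/w)^3.
Setting (1/2)·(12/w)^3 = 27/16 gives (12/w)^3 = 3.375, so 12/w = 1.5 and w = 8.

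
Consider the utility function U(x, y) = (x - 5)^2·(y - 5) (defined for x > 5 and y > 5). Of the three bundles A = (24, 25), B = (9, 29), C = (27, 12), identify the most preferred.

Evaluate utility at each bundle:
U(A) = 7220.
U(B) = 384.
U(C) = 3388.
Highest utility is A, so A ≻ C ≻ B.

Bundle A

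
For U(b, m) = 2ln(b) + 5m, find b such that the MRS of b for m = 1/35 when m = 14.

b = 14

MU_b = 2/b, MU_m = 5.
MRS = 2/b ÷ 5.
MRS depends only on b: 0.4/b = 1/35 ⇒ b = 0.4/(1/35) = 14.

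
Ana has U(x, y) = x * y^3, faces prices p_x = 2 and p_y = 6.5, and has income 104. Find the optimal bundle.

x* = 13, y* = 12

MU_x = y^3 and MU_y = 3·x·y^2.
MRS = MU_x/MU_y = (1/3)·y/x.
Tangency: set MRS = p_x/p_y = 2/6.5 = 4/13.
So (1/3)·y/x = 4/13, i.e. y = (12/13)·x.
Substitute into the budget 2·x + 6.5·y = 104: 8·x = 104, so x* = 13.
Then y* = (12/13)·13 = 12.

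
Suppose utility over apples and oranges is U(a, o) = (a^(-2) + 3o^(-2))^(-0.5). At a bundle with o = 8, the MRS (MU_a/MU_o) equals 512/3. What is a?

For CES with ρ = -2, MRS = (1/3)·(o/a)^3.
Setting (1/3)·(8/a)^3 = 512/3 gives (8/a)^3 = 512, so 8/a = 8 and a = 1.

a = 1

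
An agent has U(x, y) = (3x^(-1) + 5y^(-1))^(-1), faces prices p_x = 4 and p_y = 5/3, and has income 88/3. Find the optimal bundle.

x* = 4, y* = 8

For CES with ρ = -1, MRS = (3/5)·(y/x)^2.
Tangency: set MRS = p_x/p_y = 4/(5/3) = 2.4.
So (y/x)^2 = 4; taking the square root, y/x = 2, i.e. y = 2·x.
Substitute into the budget 4·x + (5/3)·y = 88/3: (22/3)·x = 88/3, so x* = 4 and y* = 2·4 = 8.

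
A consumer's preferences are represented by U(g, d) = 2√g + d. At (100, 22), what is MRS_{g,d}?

MRS = 0.1

MU_g = 2/(2√g), MU_d = 1.
MRS = 2/(2√g) ÷ 1.
At (100, 22): MRS = 0.1.
So at (100, 22) the consumer would give up 0.1 units of d for one more unit of g.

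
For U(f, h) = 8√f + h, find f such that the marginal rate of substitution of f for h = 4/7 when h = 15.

f = 49

MU_f = 8/(2√f), MU_h = 1.
MRS = 8/(2√f) ÷ 1.
MRS depends only on f: 4/√f = 4/7 ⇒ √f = 4/(4/7) = 7 ⇒ f = 49.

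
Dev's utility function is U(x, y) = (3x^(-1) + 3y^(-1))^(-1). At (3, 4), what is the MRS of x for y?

For CES with ρ = -1, MRS = (y/x)^2.
At (3, 4): MRS = 16/9.
That is, one extra unit of x is worth 16/9 units of y at the margin.

MRS = 16/9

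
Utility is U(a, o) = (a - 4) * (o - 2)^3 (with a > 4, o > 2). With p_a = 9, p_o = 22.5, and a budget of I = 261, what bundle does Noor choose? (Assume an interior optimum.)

MU_a = (o−2)^3, MU_o = 3·(a−4)·(o−2)^2.
MRS = (1/3)·(o−2)/(a−4).
Tangency: set MRS = p_a/p_o = 9/22.5 = 0.4.
So (1/3)·(o − 2)/(a − 4) = 0.4, i.e. (o − 2) = 1.2·(a − 4).
Rewrite the budget in excess-of-subsistence terms: 9·(a − 4) + 22.5·(o − 2) = 261 − 9·4 − 22.5·2 = 180.
Substituting, 36·(a − 4) = 180, so a − 4 = 5 and a* = 9.
Then o − 2 = 1.2·5 = 6, so o* = 8.

a* = 9, o* = 8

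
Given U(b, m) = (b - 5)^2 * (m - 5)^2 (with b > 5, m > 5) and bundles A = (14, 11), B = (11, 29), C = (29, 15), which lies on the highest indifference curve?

Bundle C

Evaluate utility at each bundle:
U(A) = 2916.
U(B) = 20736.
U(C) = 57600.
Highest utility is C, so C ≻ B ≻ A.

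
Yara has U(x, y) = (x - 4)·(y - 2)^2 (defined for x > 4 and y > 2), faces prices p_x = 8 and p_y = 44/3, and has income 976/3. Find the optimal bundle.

x* = 15, y* = 14

MU_x = (y−2)^2, MU_y = 2·(x−4)·(y−2).
MRS = (1/2)·(y−2)/(x−4).
Tangency: set MRS = p_x/p_y = 8/(44/3) = 6/11.
So (1/2)·(y − 2)/(x − 4) = 6/11, i.e. (y − 2) = (12/11)·(x − 4).
Rewrite the budget in excess-of-subsistence terms: 8·(x − 4) + (44/3)·(y − 2) = 976/3 − 8·4 − (44/3)·2 = 264.
Substituting, 24·(x − 4) = 264, so x − 4 = 11 and x* = 15.
Then y − 2 = (12/11)·11 = 12, so y* = 14.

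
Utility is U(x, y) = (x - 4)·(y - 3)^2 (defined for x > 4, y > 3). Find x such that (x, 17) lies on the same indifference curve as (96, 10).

U(96, 10) = 4508.
Set U(x, 17) = 4508 and solve.
With y = 17: (17 − 3)^2 = 196, so (x − 4) = 4508/196 = 23.
So x = 4 + 23 = 27.
Check: U(27, 17) = 4508.

x = 27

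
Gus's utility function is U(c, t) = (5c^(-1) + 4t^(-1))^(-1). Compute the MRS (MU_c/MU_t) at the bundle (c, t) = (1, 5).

MRS = 31.25

For CES with ρ = -1, MRS = (5/4)·(t/c)^2.
At (1, 5): MRS = 31.25.
The indifference curve has slope −31.25 at this bundle.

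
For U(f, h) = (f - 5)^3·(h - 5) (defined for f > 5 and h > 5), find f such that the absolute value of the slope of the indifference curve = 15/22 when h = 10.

f = 27

MU_f = 3·(f−5)^2·(h−5), MU_h = (f−5)^3.
MRS = (3/1)·(h−5)/(f−5).
Substitute h = 10: MRS = 15/(f − 5). Setting this equal to 15/22 gives f − 5 = 15/(15/22) = 22, so f = 27.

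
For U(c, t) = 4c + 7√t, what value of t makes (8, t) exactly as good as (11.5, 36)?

t = 64

U(11.5, 36) = 88.
Set U(8, t) = 88 and solve.
With c = 8: 7√t = 88 − 4·8 = 56, so √t = 8 and t = 64.
Check: U(8, 64) = 88.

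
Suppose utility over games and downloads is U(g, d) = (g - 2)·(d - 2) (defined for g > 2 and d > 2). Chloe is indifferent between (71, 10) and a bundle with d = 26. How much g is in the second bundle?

g = 25

U(71, 10) = 552.
Set U(g, 26) = 552 and solve.
With d = 26: (26 − 2) = 24, so (g − 2) = 552/24 = 23.
So g = 2 + 23 = 25.
Check: U(25, 26) = 552.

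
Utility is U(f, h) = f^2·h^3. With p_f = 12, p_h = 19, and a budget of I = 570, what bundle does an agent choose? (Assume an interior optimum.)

MU_f = 2·f·h^3 and MU_h = 3·f^2·h^2.
MRS = MU_f/MU_h = (2/3)·h/f.
Tangency: set MRS = p_f/p_h = 12/19.
So (2/3)·h/f = 12/19, i.e. h = (18/19)·f.
Substitute into the budget 12·f + 19·h = 570: 30·f = 570, so f* = 19.
Then h* = (18/19)·19 = 18.

f* = 19, h* = 18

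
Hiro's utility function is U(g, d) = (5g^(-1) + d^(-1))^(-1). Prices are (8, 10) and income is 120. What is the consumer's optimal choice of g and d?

For CES with ρ = -1, MRS = (5/1)·(d/g)^2.
Tangency: set MRS = p_g/p_d = 8/10 = 0.8.
So (d/g)^2 = 4/25; taking the square root, d/g = 0.4, i.e. d = 0.4·g.
Substitute into the budget 8·g + 10·d = 120: 12·g = 120, so g* = 10 and d* = 0.4·10 = 4.

g* = 10, d* = 4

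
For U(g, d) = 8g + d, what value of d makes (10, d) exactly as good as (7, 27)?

d = 3

U(7, 27) = 83.
Set U(10, d) = 83 and solve.
8·10 + d = 83 ⇒ d = 3 ⇒ d = 3.
Check: U(10, 3) = 83.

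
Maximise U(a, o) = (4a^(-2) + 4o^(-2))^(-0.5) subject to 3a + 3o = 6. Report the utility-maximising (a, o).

a* = 1, o* = 1

For CES with ρ = -2, MRS = (o/a)^3.
Tangency: set MRS = p_a/p_o = 3/3 = 1.
So (o/a)^3 = 1; taking the cube root, o/a = 1, i.e. o = a.
Substitute into the budget 3·a + 3·o = 6: 6·a = 6, so a* = 1 and o* = 1.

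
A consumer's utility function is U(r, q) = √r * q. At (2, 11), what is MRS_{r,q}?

MU_r = 0.5·r^(-0.5)·q and MU_q = √r.
MRS = MU_r/MU_q = (0.5)·q/r.
At (2, 11): MRS = 2.75.
So at (2, 11) the consumer would give up 2.75 units of q for one more unit of r.

MRS = 2.75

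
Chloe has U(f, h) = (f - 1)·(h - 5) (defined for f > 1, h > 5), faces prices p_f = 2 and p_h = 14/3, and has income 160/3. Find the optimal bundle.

f* = 8, h* = 8

MU_f = (h−5), MU_h = (f−1).
MRS = (h−5)/(f−1).
Tangency: set MRS = p_f/p_h = 2/(14/3) = 3/7.
So (h − 5)/(f − 1) = 3/7, i.e. (h − 5) = (3/7)·(f − 1).
Rewrite the budget in excess-of-subsistence terms: 2·(f − 1) + (14/3)·(h − 5) = 160/3 − 2·1 − (14/3)·5 = 28.
Substituting, 4·(f − 1) = 28, so f − 1 = 7 and f* = 8.
Then h − 5 = (3/7)·7 = 3, so h* = 8.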